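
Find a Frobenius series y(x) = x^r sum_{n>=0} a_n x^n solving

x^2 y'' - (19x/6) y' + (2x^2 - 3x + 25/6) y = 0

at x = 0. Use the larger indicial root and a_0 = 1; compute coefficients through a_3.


Write in Frobenius form y'' + (p(x)/x) y' + (q(x)/x^2) y = 0:
  p(x) = -19/6,  q(x) = 2x^2 - 3x + 25/6.
Indicial equation: r(r-1) + (-19/6) r + (25/6) = 0 -> roots r_1 = 5/2, r_2 = 5/3.
Take r = r_1 = 5/2. Let y(x) = x^r sum_{n>=0} a_n x^n with a_0 = 1.
Substitute y = x^r sum a_n x^n and match x^{r+n}. The recurrence is
  D(n) a_n - 3 a_{n-1} + 2 a_{n-2} = 0,  where D(n) = (r+n)(r+n-1) + (-19/6)(r+n) + (25/6).
  a_n = [3 a_{n-1} - 2 a_{n-2}] / D(n).
Since the indicial polynomial factors as (r - r_1)(r - r_2), D(n) = (r_1 + n - r_1)(r_1 + n - r_2) = n(n + 5/6).
Evaluating step by step (a_0 = 1):
  n = 1: D(1) = 1(1 + 5/6) = 11/6; numerator = 3(1) = 3; a_1 = (3)/(11/6) = 18/11
  n = 2: D(2) = 2(2 + 5/6) = 17/3; numerator = 3(18/11) - 2(1) = 32/11; a_2 = (32/11)/(17/3) = 96/187
  n = 3: D(3) = 3(3 + 5/6) = 23/2; numerator = 3(96/187) - 2(18/11) = -324/187; a_3 = (-324/187)/(23/2) = -648/4301

r = 5/2; a_0 = 1; a_1 = 18/11; a_2 = 96/187; a_3 = -648/4301


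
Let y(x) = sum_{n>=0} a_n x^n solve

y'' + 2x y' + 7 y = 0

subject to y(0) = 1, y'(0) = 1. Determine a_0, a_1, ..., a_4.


Ansatz: y(x) = sum_{n>=0} a_n x^n, so y'(x) = sum_{n>=1} n a_n x^(n-1) and y''(x) = sum_{n>=2} n(n-1) a_n x^(n-2).
Substitute into P(x) y'' + Q(x) y' + R(x) y = 0 with P(x) = 1, Q(x) = 2x, R(x) = 7, and match powers of x.
Initial conditions: a_0 = 1, a_1 = 1.
Setting the coefficient of each power of x to zero and solving order by order (substituting the coefficients already found):
  x^0: 2 a_2 + 7 a_0 = 0  ->  2 a_2 = -7 a_0 = -7  ->  a_2 = -7/2
  x^1: 6 a_3 + 9 a_1 = 0  ->  6 a_3 = -9 a_1 = -9  ->  a_3 = -3/2
  x^2: 12 a_4 + 11 a_2 = 0  ->  12 a_4 = -11 a_2 = 77/2  ->  a_4 = 77/24
Truncated series: y(x) = 1 + x - (7/2) x^2 - (3/2) x^3 + (77/24) x^4 + O(x^5).

a_0 = 1; a_1 = 1; a_2 = -7/2; a_3 = -3/2; a_4 = 77/24


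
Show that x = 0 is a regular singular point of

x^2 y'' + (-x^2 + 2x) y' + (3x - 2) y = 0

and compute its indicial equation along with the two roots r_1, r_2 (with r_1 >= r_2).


Divide by x^2 to reach normal form y'' + P_1(x) y' + P_2(x) y = 0 with P_1(x) = -1 + 2/x and P_2(x) = 3/x - 2/x^2.
x = 0 is a singular point because the y'-coefficient -1 + 2/x has a pole at x = 0 and the y-coefficient 3/x - 2/x^2 has a pole at x = 0.
It is a regular singular point because x P_1(x) = p(x) = 2 - x and x^2 P_2(x) = q(x) = 3x - 2 are polynomials, hence analytic at x = 0.
p(0) = 2,  q(0) = -2.
Indicial equation: r(r-1) + p(0) r + q(0) = 0, i.e. r^2 + (p(0) - 1) r + q(0) = 0, i.e. r^2 + 1 r - 2 = 0.
Discriminant: (1)^2 - 4(-2) = 9, so r = (-1 ± 3)/2.
Solving: r_1 = 1, r_2 = -2.

indicial: r^2 + 1 r - 2 = 0; roots r_1 = 1, r_2 = -2


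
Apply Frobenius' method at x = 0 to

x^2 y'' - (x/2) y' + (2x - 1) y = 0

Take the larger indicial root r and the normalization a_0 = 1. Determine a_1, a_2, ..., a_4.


Write in Frobenius form y'' + (p(x)/x) y' + (q(x)/x^2) y = 0:
  p(x) = -1/2,  q(x) = 2x - 1.
Indicial equation: r(r-1) + (-1/2) r + (-1) = 0 -> roots r_1 = 2, r_2 = -1/2.
Take r = r_1 = 2. Let y(x) = x^r sum_{n>=0} a_n x^n with a_0 = 1.
Substitute y = x^r sum a_n x^n and match x^{r+n}. The recurrence is
  D(n) a_n + 2 a_{n-1} = 0,  where D(n) = (r+n)(r+n-1) + (-1/2)(r+n) + (-1).
  a_n = -2 / D(n) * a_{n-1}.
Since the indicial polynomial factors as (r - r_1)(r - r_2), D(n) = (r_1 + n - r_1)(r_1 + n - r_2) = n(n + 5/2).
Evaluating step by step (a_0 = 1):
  n = 1: D(1) = 1(1 + 5/2) = 7/2; numerator = -2(1) = -2; a_1 = (-2)/(7/2) = -4/7
  n = 2: D(2) = 2(2 + 5/2) = 9; numerator = -2(-4/7) = 8/7; a_2 = (8/7)/(9) = 8/63
  n = 3: D(3) = 3(3 + 5/2) = 33/2; numerator = -2(8/63) = -16/63; a_3 = (-16/63)/(33/2) = -32/2079
  n = 4: D(4) = 4(4 + 5/2) = 26; numerator = -2(-32/2079) = 64/2079; a_4 = (64/2079)/(26) = 32/27027

r = 2; a_0 = 1; a_1 = -4/7; a_2 = 8/63; a_3 = -32/2079; a_4 = 32/27027


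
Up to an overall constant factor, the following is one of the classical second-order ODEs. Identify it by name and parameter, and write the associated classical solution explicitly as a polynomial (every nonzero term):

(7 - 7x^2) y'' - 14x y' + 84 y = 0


All three coefficients share the factor 7; dividing through by 7 gives  (1 - x^2) y'' - 2x y' + 12 y = 0.
This matches the Legendre equation (1 - x^2) y'' - 2x y' + n(n+1) y = 0 (note the -2x y' term) with n(n+1) = 12, so n = 3; the polynomial solution is P_3(x).
With y = sum_k a_k x^k, matching x^k gives (k+2)(k+1) a_{k+2} = [k(k+1) - n(n+1)] a_k = (k - 3)(k + 4) a_k. The right side vanishes at k = 3, so the series with the parity of 3 terminates at degree 3.
Standard normalization (P_n(1) = 1): leading coefficient (2n)!/(2^n (n!)^2) = 720/(8*36) = 5/2, so a_3 = 5/2. Work downward with a_k = (k+1)(k+2) a_{k+2} / ((k - 3)(k + 4)):
  a_1 = (2)(3)(5/2) / ((1 - 3)(1 + 4)) = 15/(-10) = -3/2
Hence P_3(x) = 5 x^3/2 - 3 x/2.

P_3(x); series = 5 x^3/2 - 3 x/2


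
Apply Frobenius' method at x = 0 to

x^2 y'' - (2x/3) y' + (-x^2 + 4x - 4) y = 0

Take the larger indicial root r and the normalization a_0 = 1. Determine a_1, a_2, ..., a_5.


Write in Frobenius form y'' + (p(x)/x) y' + (q(x)/x^2) y = 0:
  p(x) = -2/3,  q(x) = -x^2 + 4x - 4.
Indicial equation: r(r-1) + (-2/3) r + (-4) = 0 -> roots r_1 = 3, r_2 = -4/3.
Take r = r_1 = 3. Let y(x) = x^r sum_{n>=0} a_n x^n with a_0 = 1.
Substitute y = x^r sum a_n x^n and match x^{r+n}. The recurrence is
  D(n) a_n + 4 a_{n-1} - 1 a_{n-2} = 0,  where D(n) = (r+n)(r+n-1) + (-2/3)(r+n) + (-4).
  a_n = [-4 a_{n-1} + 1 a_{n-2}] / D(n).
Since the indicial polynomial factors as (r - r_1)(r - r_2), D(n) = (r_1 + n - r_1)(r_1 + n - r_2) = n(n + 13/3).
Evaluating step by step (a_0 = 1):
  n = 1: D(1) = 1(1 + 13/3) = 16/3; numerator = -4(1) = -4; a_1 = (-4)/(16/3) = -3/4
  n = 2: D(2) = 2(2 + 13/3) = 38/3; numerator = -4(-3/4) + 1(1) = 4; a_2 = (4)/(38/3) = 6/19
  n = 3: D(3) = 3(3 + 13/3) = 22; numerator = -4(6/19) + 1(-3/4) = -153/76; a_3 = (-153/76)/(22) = -153/1672
  n = 4: D(4) = 4(4 + 13/3) = 100/3; numerator = -4(-153/1672) + 1(6/19) = 15/22; a_4 = (15/22)/(100/3) = 9/440
  n = 5: D(5) = 5(5 + 13/3) = 140/3; numerator = -4(9/440) + 1(-153/1672) = -1449/8360; a_5 = (-1449/8360)/(140/3) = -621/167200

r = 3; a_0 = 1; a_1 = -3/4; a_2 = 6/19; a_3 = -153/1672; a_4 = 9/440; a_5 = -621/167200


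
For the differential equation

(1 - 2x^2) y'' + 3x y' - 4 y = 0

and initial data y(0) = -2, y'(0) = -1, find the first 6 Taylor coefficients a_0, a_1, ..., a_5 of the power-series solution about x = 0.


Ansatz: y(x) = sum_{n>=0} a_n x^n, so y'(x) = sum_{n>=1} n a_n x^(n-1) and y''(x) = sum_{n>=2} n(n-1) a_n x^(n-2).
Substitute into P(x) y'' + Q(x) y' + R(x) y = 0 with P(x) = 1 - 2x^2, Q(x) = 3x, R(x) = -4, and match powers of x.
Initial conditions: a_0 = -2, a_1 = -1.
Setting the coefficient of each power of x to zero and solving order by order (substituting the coefficients already found):
  x^0: 2 a_2 - 4 a_0 = 0  ->  2 a_2 = 4 a_0 = -8  ->  a_2 = -4
  x^1: 6 a_3 - a_1 = 0  ->  6 a_3 = a_1 = -1  ->  a_3 = -1/6
  x^2: 12 a_4 - 2 a_2 = 0  ->  12 a_4 = 2 a_2 = -8  ->  a_4 = -2/3
  x^3: 20 a_5 - 7 a_3 = 0  ->  20 a_5 = 7 a_3 = -7/6  ->  a_5 = -7/120
Truncated series: y(x) = -2 - x - 4 x^2 - (1/6) x^3 - (2/3) x^4 - (7/120) x^5 + O(x^6).

a_0 = -2; a_1 = -1; a_2 = -4; a_3 = -1/6; a_4 = -2/3; a_5 = -7/120


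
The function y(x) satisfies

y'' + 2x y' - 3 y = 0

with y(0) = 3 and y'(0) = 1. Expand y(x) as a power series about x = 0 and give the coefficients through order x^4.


Ansatz: y(x) = sum_{n>=0} a_n x^n, so y'(x) = sum_{n>=1} n a_n x^(n-1) and y''(x) = sum_{n>=2} n(n-1) a_n x^(n-2).
Substitute into P(x) y'' + Q(x) y' + R(x) y = 0 with P(x) = 1, Q(x) = 2x, R(x) = -3, and match powers of x.
Initial conditions: a_0 = 3, a_1 = 1.
Setting the coefficient of each power of x to zero and solving order by order (substituting the coefficients already found):
  x^0: 2 a_2 - 3 a_0 = 0  ->  2 a_2 = 3 a_0 = 9  ->  a_2 = 9/2
  x^1: 6 a_3 - a_1 = 0  ->  6 a_3 = a_1 = 1  ->  a_3 = 1/6
  x^2: 12 a_4 + a_2 = 0  ->  12 a_4 = -a_2 = -9/2  ->  a_4 = -3/8
Truncated series: y(x) = 3 + x + (9/2) x^2 + (1/6) x^3 - (3/8) x^4 + O(x^5).

a_0 = 3; a_1 = 1; a_2 = 9/2; a_3 = 1/6; a_4 = -3/8


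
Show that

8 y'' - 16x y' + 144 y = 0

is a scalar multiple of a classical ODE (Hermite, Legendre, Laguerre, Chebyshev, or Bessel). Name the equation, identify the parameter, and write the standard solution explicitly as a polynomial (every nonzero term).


All three coefficients share the factor 8; dividing through by 8 gives  y'' - 2x y' + 18 y = 0.
This matches the Hermite equation y'' - 2x y' + 2n y = 0 with 2n = 18, so n = 9; the polynomial solution is H_9(x).
With y = sum_k a_k x^k, matching x^k gives (k+2)(k+1) a_{k+2} = 2(k - n) a_k = 2(k - 9) a_k. The right side vanishes at k = 9, so the series with the parity of 9 terminates at degree 9.
Standard normalization: leading coefficient of H_n is 2^n, so a_9 = 2^9 = 512. Work downward with a_k = (k+1)(k+2) a_{k+2} / (2(k - n)):
  a_7 = (8)(9)(512) / (2(7 - 9)) = 36864/(-4) = -9216
  a_5 = (6)(7)(-9216) / (2(5 - 9)) = -387072/(-8) = 48384
  a_3 = (4)(5)(48384) / (2(3 - 9)) = 967680/(-12) = -80640
  a_1 = (2)(3)(-80640) / (2(1 - 9)) = -483840/(-16) = 30240
Hence H_9(x) = 512 x^9 - 9216 x^7 + 48384 x^5 - 80640 x^3 + 30240 x.

H_9(x); series = 512 x^9 - 9216 x^7 + 48384 x^5 - 80640 x^3 + 30240 x


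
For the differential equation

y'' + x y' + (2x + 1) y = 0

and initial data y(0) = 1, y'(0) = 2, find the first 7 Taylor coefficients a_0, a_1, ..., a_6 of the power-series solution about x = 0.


Ansatz: y(x) = sum_{n>=0} a_n x^n, so y'(x) = sum_{n>=1} n a_n x^(n-1) and y''(x) = sum_{n>=2} n(n-1) a_n x^(n-2).
Substitute into P(x) y'' + Q(x) y' + R(x) y = 0 with P(x) = 1, Q(x) = x, R(x) = 2x + 1, and match powers of x.
Initial conditions: a_0 = 1, a_1 = 2.
Setting the coefficient of each power of x to zero and solving order by order (substituting the coefficients already found):
  x^0: 2 a_2 + a_0 = 0  ->  2 a_2 = -a_0 = -1  ->  a_2 = -1/2
  x^1: 6 a_3 + 2 a_1 + 2 a_0 = 0  ->  6 a_3 = -2 a_1 - 2 a_0 = -6  ->  a_3 = -1
  x^2: 12 a_4 + 3 a_2 + 2 a_1 = 0  ->  12 a_4 = -3 a_2 - 2 a_1 = -5/2  ->  a_4 = -5/24
  x^3: 20 a_5 + 4 a_3 + 2 a_2 = 0  ->  20 a_5 = -4 a_3 - 2 a_2 = 5  ->  a_5 = 1/4
  x^4: 30 a_6 + 5 a_4 + 2 a_3 = 0  ->  30 a_6 = -5 a_4 - 2 a_3 = 73/24  ->  a_6 = 73/720
Truncated series: y(x) = 1 + 2 x - (1/2) x^2 - x^3 - (5/24) x^4 + (1/4) x^5 + (73/720) x^6 + O(x^7).

a_0 = 1; a_1 = 2; a_2 = -1/2; a_3 = -1; a_4 = -5/24; a_5 = 1/4; a_6 = 73/720


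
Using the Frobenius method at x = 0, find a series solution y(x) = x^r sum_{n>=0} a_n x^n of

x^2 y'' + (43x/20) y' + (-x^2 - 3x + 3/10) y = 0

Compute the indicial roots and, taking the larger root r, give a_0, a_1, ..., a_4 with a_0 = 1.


Write in Frobenius form y'' + (p(x)/x) y' + (q(x)/x^2) y = 0:
  p(x) = 43/20,  q(x) = -x^2 - 3x + 3/10.
Indicial equation: r(r-1) + (43/20) r + (3/10) = 0 -> roots r_1 = -2/5, r_2 = -3/4.
Take r = r_1 = -2/5. Let y(x) = x^r sum_{n>=0} a_n x^n with a_0 = 1.
Substitute y = x^r sum a_n x^n and match x^{r+n}. The recurrence is
  D(n) a_n - 3 a_{n-1} - 1 a_{n-2} = 0,  where D(n) = (r+n)(r+n-1) + (43/20)(r+n) + (3/10).
  a_n = [3 a_{n-1} + 1 a_{n-2}] / D(n).
Since the indicial polynomial factors as (r - r_1)(r - r_2), D(n) = (r_1 + n - r_1)(r_1 + n - r_2) = n(n + 7/20).
Evaluating step by step (a_0 = 1):
  n = 1: D(1) = 1(1 + 7/20) = 27/20; numerator = 3(1) = 3; a_1 = (3)/(27/20) = 20/9
  n = 2: D(2) = 2(2 + 7/20) = 47/10; numerator = 3(20/9) + 1(1) = 23/3; a_2 = (23/3)/(47/10) = 230/141
  n = 3: D(3) = 3(3 + 7/20) = 201/20; numerator = 3(230/141) + 1(20/9) = 3010/423; a_3 = (3010/423)/(201/20) = 60200/85023
  n = 4: D(4) = 4(4 + 7/20) = 87/5; numerator = 3(60200/85023) + 1(230/141) = 106430/28341; a_4 = (106430/28341)/(87/5) = 18350/85023

r = -2/5; a_0 = 1; a_1 = 20/9; a_2 = 230/141; a_3 = 60200/85023; a_4 = 18350/85023


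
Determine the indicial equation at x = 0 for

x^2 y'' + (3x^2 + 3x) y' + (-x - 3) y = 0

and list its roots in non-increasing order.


Divide by x^2 to reach normal form y'' + P_1(x) y' + P_2(x) y = 0 with P_1(x) = 3 + 3/x and P_2(x) = -1/x - 3/x^2.
x = 0 is a singular point because the y'-coefficient 3 + 3/x has a pole at x = 0 and the y-coefficient -1/x - 3/x^2 has a pole at x = 0.
It is a regular singular point because x P_1(x) = p(x) = 3x + 3 and x^2 P_2(x) = q(x) = -x - 3 are polynomials, hence analytic at x = 0.
p(0) = 3,  q(0) = -3.
Indicial equation: r(r-1) + p(0) r + q(0) = 0, i.e. r^2 + (p(0) - 1) r + q(0) = 0, i.e. r^2 + 2 r - 3 = 0.
Discriminant: (2)^2 - 4(-3) = 16, so r = (-2 ± 4)/2.
Solving: r_1 = 1, r_2 = -3.

indicial: r^2 + 2 r - 3 = 0; roots r_1 = 1, r_2 = -3


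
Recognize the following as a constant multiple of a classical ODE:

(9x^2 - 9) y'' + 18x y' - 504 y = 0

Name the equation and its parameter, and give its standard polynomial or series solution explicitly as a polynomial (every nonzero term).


All three coefficients share the factor -9; dividing through by -9 gives  (1 - x^2) y'' - 2x y' + 56 y = 0.
This matches the Legendre equation (1 - x^2) y'' - 2x y' + n(n+1) y = 0 (note the -2x y' term) with n(n+1) = 56, so n = 7; the polynomial solution is P_7(x).
With y = sum_k a_k x^k, matching x^k gives (k+2)(k+1) a_{k+2} = [k(k+1) - n(n+1)] a_k = (k - 7)(k + 8) a_k. The right side vanishes at k = 7, so the series with the parity of 7 terminates at degree 7.
Standard normalization (P_n(1) = 1): leading coefficient (2n)!/(2^n (n!)^2) = 87178291200/(128*25401600) = 429/16, so a_7 = 429/16. Work downward with a_k = (k+1)(k+2) a_{k+2} / ((k - 7)(k + 8)):
  a_5 = (6)(7)(429/16) / ((5 - 7)(5 + 8)) = (9009/8)/(-26) = -693/16
  a_3 = (4)(5)(-693/16) / ((3 - 7)(3 + 8)) = (-3465/4)/(-44) = 315/16
  a_1 = (2)(3)(315/16) / ((1 - 7)(1 + 8)) = (945/8)/(-54) = -35/16
Hence P_7(x) = 429 x^7/16 - 693 x^5/16 + 315 x^3/16 - 35 x/16.

P_7(x); series = 429 x^7/16 - 693 x^5/16 + 315 x^3/16 - 35 x/16


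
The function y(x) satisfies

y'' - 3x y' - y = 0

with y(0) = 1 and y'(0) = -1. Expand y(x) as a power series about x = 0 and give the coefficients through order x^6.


Ansatz: y(x) = sum_{n>=0} a_n x^n, so y'(x) = sum_{n>=1} n a_n x^(n-1) and y''(x) = sum_{n>=2} n(n-1) a_n x^(n-2).
Substitute into P(x) y'' + Q(x) y' + R(x) y = 0 with P(x) = 1, Q(x) = -3x, R(x) = -1, and match powers of x.
Initial conditions: a_0 = 1, a_1 = -1.
Setting the coefficient of each power of x to zero and solving order by order (substituting the coefficients already found):
  x^0: 2 a_2 - a_0 = 0  ->  2 a_2 = a_0 = 1  ->  a_2 = 1/2
  x^1: 6 a_3 - 4 a_1 = 0  ->  6 a_3 = 4 a_1 = -4  ->  a_3 = -2/3
  x^2: 12 a_4 - 7 a_2 = 0  ->  12 a_4 = 7 a_2 = 7/2  ->  a_4 = 7/24
  x^3: 20 a_5 - 10 a_3 = 0  ->  20 a_5 = 10 a_3 = -20/3  ->  a_5 = -1/3
  x^4: 30 a_6 - 13 a_4 = 0  ->  30 a_6 = 13 a_4 = 91/24  ->  a_6 = 91/720
Truncated series: y(x) = 1 - x + (1/2) x^2 - (2/3) x^3 + (7/24) x^4 - (1/3) x^5 + (91/720) x^6 + O(x^7).

a_0 = 1; a_1 = -1; a_2 = 1/2; a_3 = -2/3; a_4 = 7/24; a_5 = -1/3; a_6 = 91/720


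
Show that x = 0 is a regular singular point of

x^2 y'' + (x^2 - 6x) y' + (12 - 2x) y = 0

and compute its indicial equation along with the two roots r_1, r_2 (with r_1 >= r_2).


Divide by x^2 to reach normal form y'' + P_1(x) y' + P_2(x) y = 0 with P_1(x) = 1 - 6/x and P_2(x) = -2/x + 12/x^2.
x = 0 is a singular point because the y'-coefficient 1 - 6/x has a pole at x = 0 and the y-coefficient -2/x + 12/x^2 has a pole at x = 0.
It is a regular singular point because x P_1(x) = p(x) = x - 6 and x^2 P_2(x) = q(x) = 12 - 2x are polynomials, hence analytic at x = 0.
p(0) = -6,  q(0) = 12.
Indicial equation: r(r-1) + p(0) r + q(0) = 0, i.e. r^2 + (p(0) - 1) r + q(0) = 0, i.e. r^2 - 7 r + 12 = 0.
Discriminant: (-7)^2 - 4(12) = 1, so r = (7 ± 1)/2.
Solving: r_1 = 4, r_2 = 3.

indicial: r^2 - 7 r + 12 = 0; roots r_1 = 4, r_2 = 3


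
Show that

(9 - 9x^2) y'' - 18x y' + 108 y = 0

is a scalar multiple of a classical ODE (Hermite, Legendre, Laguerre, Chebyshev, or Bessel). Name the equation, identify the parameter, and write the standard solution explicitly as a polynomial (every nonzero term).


All three coefficients share the factor 9; dividing through by 9 gives  (1 - x^2) y'' - 2x y' + 12 y = 0.
This matches the Legendre equation (1 - x^2) y'' - 2x y' + n(n+1) y = 0 (note the -2x y' term) with n(n+1) = 12, so n = 3; the polynomial solution is P_3(x).
With y = sum_k a_k x^k, matching x^k gives (k+2)(k+1) a_{k+2} = [k(k+1) - n(n+1)] a_k = (k - 3)(k + 4) a_k. The right side vanishes at k = 3, so the series with the parity of 3 terminates at degree 3.
Standard normalization (P_n(1) = 1): leading coefficient (2n)!/(2^n (n!)^2) = 720/(8*36) = 5/2, so a_3 = 5/2. Work downward with a_k = (k+1)(k+2) a_{k+2} / ((k - 3)(k + 4)):
  a_1 = (2)(3)(5/2) / ((1 - 3)(1 + 4)) = 15/(-10) = -3/2
Hence P_3(x) = 5 x^3/2 - 3 x/2.

P_3(x); series = 5 x^3/2 - 3 x/2


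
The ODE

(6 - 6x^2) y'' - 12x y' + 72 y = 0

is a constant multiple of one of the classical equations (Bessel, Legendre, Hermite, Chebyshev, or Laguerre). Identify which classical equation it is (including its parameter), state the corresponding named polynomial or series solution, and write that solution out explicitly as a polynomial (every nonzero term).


All three coefficients share the factor 6; dividing through by 6 gives  (1 - x^2) y'' - 2x y' + 12 y = 0.
This matches the Legendre equation (1 - x^2) y'' - 2x y' + n(n+1) y = 0 (note the -2x y' term) with n(n+1) = 12, so n = 3; the polynomial solution is P_3(x).
With y = sum_k a_k x^k, matching x^k gives (k+2)(k+1) a_{k+2} = [k(k+1) - n(n+1)] a_k = (k - 3)(k + 4) a_k. The right side vanishes at k = 3, so the series with the parity of 3 terminates at degree 3.
Standard normalization (P_n(1) = 1): leading coefficient (2n)!/(2^n (n!)^2) = 720/(8*36) = 5/2, so a_3 = 5/2. Work downward with a_k = (k+1)(k+2) a_{k+2} / ((k - 3)(k + 4)):
  a_1 = (2)(3)(5/2) / ((1 - 3)(1 + 4)) = 15/(-10) = -3/2
Hence P_3(x) = 5 x^3/2 - 3 x/2.

P_3(x); series = 5 x^3/2 - 3 x/2


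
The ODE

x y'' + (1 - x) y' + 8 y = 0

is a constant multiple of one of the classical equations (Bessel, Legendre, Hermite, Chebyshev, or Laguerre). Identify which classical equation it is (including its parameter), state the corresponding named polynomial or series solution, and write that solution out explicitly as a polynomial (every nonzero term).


The equation is already in a standard form:  x y'' + (1 - x) y' + 8 y = 0.
This matches the Laguerre equation x y'' + (1 - x) y' + n y = 0 with n = 8; the polynomial solution is L_8(x).
With y = sum_k a_k x^k, matching x^k gives (k+1)k a_{k+1} + (k+1) a_{k+1} - k a_k + n a_k = 0, i.e. (k+1)^2 a_{k+1} = (k - n) a_k = (k - 8) a_k. The right side vanishes at k = 8, so the series terminates at degree 8.
Standard normalization L_n(0) = 1 gives a_0 = 1. Work upward with a_{k+1} = (k - 8) a_k / (k+1)^2:
  a_1 = (0 - 8)(1) / 1^2 = -8/1 = -8
  a_2 = (1 - 8)(-8) / 2^2 = 56/4 = 14
  a_3 = (2 - 8)(14) / 3^2 = -84/9 = -28/3
  a_4 = (3 - 8)(-28/3) / 4^2 = (140/3)/16 = 35/12
  a_5 = (4 - 8)(35/12) / 5^2 = (-35/3)/25 = -7/15
  a_6 = (5 - 8)(-7/15) / 6^2 = (7/5)/36 = 7/180
  a_7 = (6 - 8)(7/180) / 7^2 = (-7/90)/49 = -1/630
  a_8 = (7 - 8)(-1/630) / 8^2 = (1/630)/64 = 1/40320
Hence L_8(x) = x^8/40320 - x^7/630 + 7 x^6/180 - 7 x^5/15 + 35 x^4/12 - 28 x^3/3 + 14 x^2 - 8 x + 1.

L_8(x); series = x^8/40320 - x^7/630 + 7 x^6/180 - 7 x^5/15 + 35 x^4/12 - 28 x^3/3 + 14 x^2 - 8 x + 1


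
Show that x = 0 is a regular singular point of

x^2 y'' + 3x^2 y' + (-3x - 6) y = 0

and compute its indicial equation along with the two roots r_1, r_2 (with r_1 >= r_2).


Divide by x^2 to reach normal form y'' + P_1(x) y' + P_2(x) y = 0 with P_1(x) = 3 and P_2(x) = -3/x - 6/x^2.
x = 0 is a singular point because the y-coefficient -3/x - 6/x^2 has a pole at x = 0.
It is a regular singular point because x P_1(x) = p(x) = 3x and x^2 P_2(x) = q(x) = -3x - 6 are polynomials, hence analytic at x = 0.
p(0) = 0,  q(0) = -6.
Indicial equation: r(r-1) + p(0) r + q(0) = 0, i.e. r^2 + (p(0) - 1) r + q(0) = 0, i.e. r^2 - 1 r - 6 = 0.
Discriminant: (-1)^2 - 4(-6) = 25, so r = (1 ± 5)/2.
Solving: r_1 = 3, r_2 = -2.

indicial: r^2 - 1 r - 6 = 0; roots r_1 = 3, r_2 = -2


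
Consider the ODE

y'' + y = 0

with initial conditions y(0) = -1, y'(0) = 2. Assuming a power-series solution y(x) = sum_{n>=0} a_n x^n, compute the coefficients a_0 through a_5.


Ansatz: y(x) = sum_{n>=0} a_n x^n, so y'(x) = sum_{n>=1} n a_n x^(n-1) and y''(x) = sum_{n>=2} n(n-1) a_n x^(n-2).
Substitute into P(x) y'' + Q(x) y' + R(x) y = 0 with P(x) = 1, Q(x) = 0, R(x) = 1, and match powers of x.
Initial conditions: a_0 = -1, a_1 = 2.
Setting the coefficient of each power of x to zero and solving order by order (substituting the coefficients already found):
  x^0: 2 a_2 + a_0 = 0  ->  2 a_2 = -a_0 = 1  ->  a_2 = 1/2
  x^1: 6 a_3 + a_1 = 0  ->  6 a_3 = -a_1 = -2  ->  a_3 = -1/3
  x^2: 12 a_4 + a_2 = 0  ->  12 a_4 = -a_2 = -1/2  ->  a_4 = -1/24
  x^3: 20 a_5 + a_3 = 0  ->  20 a_5 = -a_3 = 1/3  ->  a_5 = 1/60
Truncated series: y(x) = -1 + 2 x + (1/2) x^2 - (1/3) x^3 - (1/24) x^4 + (1/60) x^5 + O(x^6).

a_0 = -1; a_1 = 2; a_2 = 1/2; a_3 = -1/3; a_4 = -1/24; a_5 = 1/60


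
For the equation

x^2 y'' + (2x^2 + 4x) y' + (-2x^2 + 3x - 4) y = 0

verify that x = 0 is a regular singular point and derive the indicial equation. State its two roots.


Divide by x^2 to reach normal form y'' + P_1(x) y' + P_2(x) y = 0 with P_1(x) = 2 + 4/x and P_2(x) = -2 + 3/x - 4/x^2.
x = 0 is a singular point because the y'-coefficient 2 + 4/x has a pole at x = 0 and the y-coefficient -2 + 3/x - 4/x^2 has a pole at x = 0.
It is a regular singular point because x P_1(x) = p(x) = 2x + 4 and x^2 P_2(x) = q(x) = -2x^2 + 3x - 4 are polynomials, hence analytic at x = 0.
p(0) = 4,  q(0) = -4.
Indicial equation: r(r-1) + p(0) r + q(0) = 0, i.e. r^2 + (p(0) - 1) r + q(0) = 0, i.e. r^2 + 3 r - 4 = 0.
Discriminant: (3)^2 - 4(-4) = 25, so r = (-3 ± 5)/2.
Solving: r_1 = 1, r_2 = -4.

indicial: r^2 + 3 r - 4 = 0; roots r_1 = 1, r_2 = -4


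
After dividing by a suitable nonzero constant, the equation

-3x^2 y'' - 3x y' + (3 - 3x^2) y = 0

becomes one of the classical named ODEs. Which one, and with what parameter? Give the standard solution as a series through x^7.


All three coefficients share the factor -3; dividing through by -3 gives  x^2 y'' + x y' + (x^2 - 1) y = 0.
This matches the Bessel equation x^2 y'' + x y' + (x^2 - nu^2) y = 0 with nu^2 = 1, so nu = 1; the solution bounded at x = 0 is J_1(x).
Frobenius at x = 0: indicial roots ±nu; for r = nu the recurrence k(k + 2nu) c_k = -c_{k-2} gives the standard series J_nu(x) = sum_{k>=0} (-1)^k / (k! (k+nu)!) (x/2)^(2k+nu). Evaluate the first 4 terms:
  k = 0: (-1)^0 / (0! * 1! * 2^1) x^1 = 1/(1*1*2) x^1 = (1/2) x^1
  k = 1: (-1)^1 / (1! * 2! * 2^3) x^3 = -1/(1*2*8) x^3 = (-1/16) x^3
  k = 2: (-1)^2 / (2! * 3! * 2^5) x^5 = 1/(2*6*32) x^5 = (1/384) x^5
  k = 3: (-1)^3 / (3! * 4! * 2^7) x^7 = -1/(6*24*128) x^7 = (-1/18432) x^7
Hence J_1(x) = -x^7/18432 + x^5/384 - x^3/16 + x/2 + ....

J_1(x); series = -x^7/18432 + x^5/384 - x^3/16 + x/2


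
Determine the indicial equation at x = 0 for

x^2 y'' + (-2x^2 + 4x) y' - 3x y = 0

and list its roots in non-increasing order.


Divide by x^2 to reach normal form y'' + P_1(x) y' + P_2(x) y = 0 with P_1(x) = -2 + 4/x and P_2(x) = -3/x.
x = 0 is a singular point because the y'-coefficient -2 + 4/x has a pole at x = 0 and the y-coefficient -3/x has a pole at x = 0.
It is a regular singular point because x P_1(x) = p(x) = 4 - 2x and x^2 P_2(x) = q(x) = -3x are polynomials, hence analytic at x = 0.
p(0) = 4,  q(0) = 0.
Indicial equation: r(r-1) + p(0) r + q(0) = 0, i.e. r^2 + (p(0) - 1) r + q(0) = 0, i.e. r^2 + 3 r = 0.
Discriminant: (3)^2 - 4(0) = 9, so r = (-3 ± 3)/2.
Solving: r_1 = 0, r_2 = -3.

indicial: r^2 + 3 r = 0; roots r_1 = 0, r_2 = -3


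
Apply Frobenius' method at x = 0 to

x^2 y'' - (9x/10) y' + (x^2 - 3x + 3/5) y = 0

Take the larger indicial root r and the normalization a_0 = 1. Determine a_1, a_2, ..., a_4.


Write in Frobenius form y'' + (p(x)/x) y' + (q(x)/x^2) y = 0:
  p(x) = -9/10,  q(x) = x^2 - 3x + 3/5.
Indicial equation: r(r-1) + (-9/10) r + (3/5) = 0 -> roots r_1 = 3/2, r_2 = 2/5.
Take r = r_1 = 3/2. Let y(x) = x^r sum_{n>=0} a_n x^n with a_0 = 1.
Substitute y = x^r sum a_n x^n and match x^{r+n}. The recurrence is
  D(n) a_n - 3 a_{n-1} + 1 a_{n-2} = 0,  where D(n) = (r+n)(r+n-1) + (-9/10)(r+n) + (3/5).
  a_n = [3 a_{n-1} - 1 a_{n-2}] / D(n).
Since the indicial polynomial factors as (r - r_1)(r - r_2), D(n) = (r_1 + n - r_1)(r_1 + n - r_2) = n(n + 11/10).
Evaluating step by step (a_0 = 1):
  n = 1: D(1) = 1(1 + 11/10) = 21/10; numerator = 3(1) = 3; a_1 = (3)/(21/10) = 10/7
  n = 2: D(2) = 2(2 + 11/10) = 31/5; numerator = 3(10/7) - 1(1) = 23/7; a_2 = (23/7)/(31/5) = 115/217
  n = 3: D(3) = 3(3 + 11/10) = 123/10; numerator = 3(115/217) - 1(10/7) = 5/31; a_3 = (5/31)/(123/10) = 50/3813
  n = 4: D(4) = 4(4 + 11/10) = 102/5; numerator = 3(50/3813) - 1(115/217) = -4365/8897; a_4 = (-4365/8897)/(102/5) = -7275/302498

r = 3/2; a_0 = 1; a_1 = 10/7; a_2 = 115/217; a_3 = 50/3813; a_4 = -7275/302498


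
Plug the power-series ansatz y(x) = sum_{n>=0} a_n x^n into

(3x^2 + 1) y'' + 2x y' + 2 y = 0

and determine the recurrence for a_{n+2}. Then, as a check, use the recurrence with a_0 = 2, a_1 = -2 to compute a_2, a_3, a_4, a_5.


Substitute y = sum_n a_n x^n.
(1 + 3 x^2) y'' contributes (n+2)(n+1) a_{n+2} + 3 n(n-1) a_n at x^n.
2 x y'(x) contributes 2 n a_n at x^n.
2 y(x) contributes 2 a_n at x^n.
Matching x^n: (n+2)(n+1) a_{n+2} + (3 n(n-1) + 2 n + 2) a_n = 0.
Thus a_{n+2} = (-3 n(n-1) - 2 n - 2) / ((n+1)(n+2)) * a_n.

Check with a_0 = 2, a_1 = -2 (apply the recurrence for n = 0, 1, 2, 3): a_0 = 2, a_1 = -2, a_2 = -2, a_3 = 4/3, a_4 = 2, a_5 = -26/15.

a_(n+2) = (-3 n(n-1) - 2 n - 2) / ((n+1)(n+2)) * a_n; check: a_0 = 2, a_1 = -2, a_2 = -2, a_3 = 4/3, a_4 = 2, a_5 = -26/15


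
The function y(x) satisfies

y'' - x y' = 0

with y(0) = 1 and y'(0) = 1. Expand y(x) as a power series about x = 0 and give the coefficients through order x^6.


Ansatz: y(x) = sum_{n>=0} a_n x^n, so y'(x) = sum_{n>=1} n a_n x^(n-1) and y''(x) = sum_{n>=2} n(n-1) a_n x^(n-2).
Substitute into P(x) y'' + Q(x) y' + R(x) y = 0 with P(x) = 1, Q(x) = -x, R(x) = 0, and match powers of x.
Initial conditions: a_0 = 1, a_1 = 1.
Setting the coefficient of each power of x to zero and solving order by order (substituting the coefficients already found):
  x^0: 2 a_2 = 0  ->  a_2 = 0
  x^1: 6 a_3 - a_1 = 0  ->  6 a_3 = a_1 = 1  ->  a_3 = 1/6
  x^2: 12 a_4 - 2 a_2 = 0  ->  12 a_4 = 2 a_2 = 0  ->  a_4 = 0
  x^3: 20 a_5 - 3 a_3 = 0  ->  20 a_5 = 3 a_3 = 1/2  ->  a_5 = 1/40
  x^4: 30 a_6 - 4 a_4 = 0  ->  30 a_6 = 4 a_4 = 0  ->  a_6 = 0
Truncated series: y(x) = 1 + x + (1/6) x^3 + (1/40) x^5 + O(x^7).

a_0 = 1; a_1 = 1; a_2 = 0; a_3 = 1/6; a_4 = 0; a_5 = 1/40; a_6 = 0


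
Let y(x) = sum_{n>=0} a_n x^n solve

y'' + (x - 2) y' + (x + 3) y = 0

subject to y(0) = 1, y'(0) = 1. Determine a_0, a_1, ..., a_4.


Ansatz: y(x) = sum_{n>=0} a_n x^n, so y'(x) = sum_{n>=1} n a_n x^(n-1) and y''(x) = sum_{n>=2} n(n-1) a_n x^(n-2).
Substitute into P(x) y'' + Q(x) y' + R(x) y = 0 with P(x) = 1, Q(x) = x - 2, R(x) = x + 3, and match powers of x.
Initial conditions: a_0 = 1, a_1 = 1.
Setting the coefficient of each power of x to zero and solving order by order (substituting the coefficients already found):
  x^0: 2 a_2 - 2 a_1 + 3 a_0 = 0  ->  2 a_2 = 2 a_1 - 3 a_0 = -1  ->  a_2 = -1/2
  x^1: 6 a_3 - 4 a_2 + 4 a_1 + a_0 = 0  ->  6 a_3 = 4 a_2 - 4 a_1 - a_0 = -7  ->  a_3 = -7/6
  x^2: 12 a_4 - 6 a_3 + 5 a_2 + a_1 = 0  ->  12 a_4 = 6 a_3 - 5 a_2 - a_1 = -11/2  ->  a_4 = -11/24
Truncated series: y(x) = 1 + x - (1/2) x^2 - (7/6) x^3 - (11/24) x^4 + O(x^5).

a_0 = 1; a_1 = 1; a_2 = -1/2; a_3 = -7/6; a_4 = -11/24


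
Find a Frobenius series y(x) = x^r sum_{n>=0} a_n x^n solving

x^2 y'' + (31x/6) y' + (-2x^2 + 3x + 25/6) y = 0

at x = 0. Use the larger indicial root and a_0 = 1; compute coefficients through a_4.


Write in Frobenius form y'' + (p(x)/x) y' + (q(x)/x^2) y = 0:
  p(x) = 31/6,  q(x) = -2x^2 + 3x + 25/6.
Indicial equation: r(r-1) + (31/6) r + (25/6) = 0 -> roots r_1 = -5/3, r_2 = -5/2.
Take r = r_1 = -5/3. Let y(x) = x^r sum_{n>=0} a_n x^n with a_0 = 1.
Substitute y = x^r sum a_n x^n and match x^{r+n}. The recurrence is
  D(n) a_n + 3 a_{n-1} - 2 a_{n-2} = 0,  where D(n) = (r+n)(r+n-1) + (31/6)(r+n) + (25/6).
  a_n = [-3 a_{n-1} + 2 a_{n-2}] / D(n).
Since the indicial polynomial factors as (r - r_1)(r - r_2), D(n) = (r_1 + n - r_1)(r_1 + n - r_2) = n(n + 5/6).
Evaluating step by step (a_0 = 1):
  n = 1: D(1) = 1(1 + 5/6) = 11/6; numerator = -3(1) = -3; a_1 = (-3)/(11/6) = -18/11
  n = 2: D(2) = 2(2 + 5/6) = 17/3; numerator = -3(-18/11) + 2(1) = 76/11; a_2 = (76/11)/(17/3) = 228/187
  n = 3: D(3) = 3(3 + 5/6) = 23/2; numerator = -3(228/187) + 2(-18/11) = -1296/187; a_3 = (-1296/187)/(23/2) = -2592/4301
  n = 4: D(4) = 4(4 + 5/6) = 58/3; numerator = -3(-2592/4301) + 2(228/187) = 18264/4301; a_4 = (18264/4301)/(58/3) = 27396/124729

r = -5/3; a_0 = 1; a_1 = -18/11; a_2 = 228/187; a_3 = -2592/4301; a_4 = 27396/124729


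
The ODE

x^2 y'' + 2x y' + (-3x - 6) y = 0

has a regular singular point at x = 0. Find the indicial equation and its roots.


Divide by x^2 to reach normal form y'' + P_1(x) y' + P_2(x) y = 0 with P_1(x) = 2/x and P_2(x) = -3/x - 6/x^2.
x = 0 is a singular point because the y'-coefficient 2/x has a pole at x = 0 and the y-coefficient -3/x - 6/x^2 has a pole at x = 0.
It is a regular singular point because x P_1(x) = p(x) = 2 and x^2 P_2(x) = q(x) = -3x - 6 are polynomials, hence analytic at x = 0.
p(0) = 2,  q(0) = -6.
Indicial equation: r(r-1) + p(0) r + q(0) = 0, i.e. r^2 + (p(0) - 1) r + q(0) = 0, i.e. r^2 + 1 r - 6 = 0.
Discriminant: (1)^2 - 4(-6) = 25, so r = (-1 ± 5)/2.
Solving: r_1 = 2, r_2 = -3.

indicial: r^2 + 1 r - 6 = 0; roots r_1 = 2, r_2 = -3


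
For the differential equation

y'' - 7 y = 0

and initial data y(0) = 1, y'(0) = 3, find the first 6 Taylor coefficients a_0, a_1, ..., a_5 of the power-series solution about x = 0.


Ansatz: y(x) = sum_{n>=0} a_n x^n, so y'(x) = sum_{n>=1} n a_n x^(n-1) and y''(x) = sum_{n>=2} n(n-1) a_n x^(n-2).
Substitute into P(x) y'' + Q(x) y' + R(x) y = 0 with P(x) = 1, Q(x) = 0, R(x) = -7, and match powers of x.
Initial conditions: a_0 = 1, a_1 = 3.
Setting the coefficient of each power of x to zero and solving order by order (substituting the coefficients already found):
  x^0: 2 a_2 - 7 a_0 = 0  ->  2 a_2 = 7 a_0 = 7  ->  a_2 = 7/2
  x^1: 6 a_3 - 7 a_1 = 0  ->  6 a_3 = 7 a_1 = 21  ->  a_3 = 7/2
  x^2: 12 a_4 - 7 a_2 = 0  ->  12 a_4 = 7 a_2 = 49/2  ->  a_4 = 49/24
  x^3: 20 a_5 - 7 a_3 = 0  ->  20 a_5 = 7 a_3 = 49/2  ->  a_5 = 49/40
Truncated series: y(x) = 1 + 3 x + (7/2) x^2 + (7/2) x^3 + (49/24) x^4 + (49/40) x^5 + O(x^6).

a_0 = 1; a_1 = 3; a_2 = 7/2; a_3 = 7/2; a_4 = 49/24; a_5 = 49/40


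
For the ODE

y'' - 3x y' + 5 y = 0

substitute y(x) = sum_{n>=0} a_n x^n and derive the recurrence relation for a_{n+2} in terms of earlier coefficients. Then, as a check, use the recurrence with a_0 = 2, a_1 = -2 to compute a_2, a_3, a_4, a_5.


Substitute y = sum_n a_n x^n.
y''(x) has coefficient (n+2)(n+1) a_{n+2} at x^n;
-3 x y'(x) has coefficient -3 n a_n at x^n (shift);
5 y(x) has coefficient 5 a_n at x^n.
Matching x^n: (n+2)(n+1) a_{n+2} + (-3n + 5) a_n = 0.
Thus a_{n+2} = (3n - 5) / ((n+1)(n+2)) * a_n.

Check with a_0 = 2, a_1 = -2 (apply the recurrence for n = 0, 1, 2, 3): a_0 = 2, a_1 = -2, a_2 = -5, a_3 = 2/3, a_4 = -5/12, a_5 = 2/15.

a_(n+2) = (3n - 5) / ((n+1)(n+2)) * a_n; check: a_0 = 2, a_1 = -2, a_2 = -5, a_3 = 2/3, a_4 = -5/12, a_5 = 2/15


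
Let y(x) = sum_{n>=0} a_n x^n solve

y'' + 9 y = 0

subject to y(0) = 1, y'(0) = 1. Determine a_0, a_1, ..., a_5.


Ansatz: y(x) = sum_{n>=0} a_n x^n, so y'(x) = sum_{n>=1} n a_n x^(n-1) and y''(x) = sum_{n>=2} n(n-1) a_n x^(n-2).
Substitute into P(x) y'' + Q(x) y' + R(x) y = 0 with P(x) = 1, Q(x) = 0, R(x) = 9, and match powers of x.
Initial conditions: a_0 = 1, a_1 = 1.
Setting the coefficient of each power of x to zero and solving order by order (substituting the coefficients already found):
  x^0: 2 a_2 + 9 a_0 = 0  ->  2 a_2 = -9 a_0 = -9  ->  a_2 = -9/2
  x^1: 6 a_3 + 9 a_1 = 0  ->  6 a_3 = -9 a_1 = -9  ->  a_3 = -3/2
  x^2: 12 a_4 + 9 a_2 = 0  ->  12 a_4 = -9 a_2 = 81/2  ->  a_4 = 27/8
  x^3: 20 a_5 + 9 a_3 = 0  ->  20 a_5 = -9 a_3 = 27/2  ->  a_5 = 27/40
Truncated series: y(x) = 1 + x - (9/2) x^2 - (3/2) x^3 + (27/8) x^4 + (27/40) x^5 + O(x^6).

a_0 = 1; a_1 = 1; a_2 = -9/2; a_3 = -3/2; a_4 = 27/8; a_5 = 27/40


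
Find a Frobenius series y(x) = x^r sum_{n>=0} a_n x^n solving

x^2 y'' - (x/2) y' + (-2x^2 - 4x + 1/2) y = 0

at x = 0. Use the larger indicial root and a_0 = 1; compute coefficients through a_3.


Write in Frobenius form y'' + (p(x)/x) y' + (q(x)/x^2) y = 0:
  p(x) = -1/2,  q(x) = -2x^2 - 4x + 1/2.
Indicial equation: r(r-1) + (-1/2) r + (1/2) = 0 -> roots r_1 = 1, r_2 = 1/2.
Take r = r_1 = 1. Let y(x) = x^r sum_{n>=0} a_n x^n with a_0 = 1.
Substitute y = x^r sum a_n x^n and match x^{r+n}. The recurrence is
  D(n) a_n - 4 a_{n-1} - 2 a_{n-2} = 0,  where D(n) = (r+n)(r+n-1) + (-1/2)(r+n) + (1/2).
  a_n = [4 a_{n-1} + 2 a_{n-2}] / D(n).
Since the indicial polynomial factors as (r - r_1)(r - r_2), D(n) = (r_1 + n - r_1)(r_1 + n - r_2) = n(n + 1/2).
Evaluating step by step (a_0 = 1):
  n = 1: D(1) = 1(1 + 1/2) = 3/2; numerator = 4(1) = 4; a_1 = (4)/(3/2) = 8/3
  n = 2: D(2) = 2(2 + 1/2) = 5; numerator = 4(8/3) + 2(1) = 38/3; a_2 = (38/3)/(5) = 38/15
  n = 3: D(3) = 3(3 + 1/2) = 21/2; numerator = 4(38/15) + 2(8/3) = 232/15; a_3 = (232/15)/(21/2) = 464/315

r = 1; a_0 = 1; a_1 = 8/3; a_2 = 38/15; a_3 = 464/315


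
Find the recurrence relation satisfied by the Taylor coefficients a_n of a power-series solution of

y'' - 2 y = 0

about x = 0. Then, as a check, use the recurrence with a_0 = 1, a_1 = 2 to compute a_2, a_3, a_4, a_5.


Substitute y = sum_n a_n x^n into y'' + (const) y = 0.
y''(x) = sum_{n>=0} (n+2)(n+1) a_{n+2} x^n.
The ODE becomes sum_n [(n+2)(n+1) a_{n+2} - 2 a_n] x^n = 0.
Setting each coefficient to zero gives the recurrence:
  (n+2)(n+1) a_{n+2} - 2 a_n = 0,
  a_{n+2} = 2 / ((n+1)(n+2)) a_n.

Check with a_0 = 1, a_1 = 2 (apply the recurrence for n = 0, 1, 2, 3): a_0 = 1, a_1 = 2, a_2 = 1, a_3 = 2/3, a_4 = 1/6, a_5 = 1/15.

a_{n+2} = 2/((n+1)(n+2)) * a_n; check: a_0 = 1, a_1 = 2, a_2 = 1, a_3 = 2/3, a_4 = 1/6, a_5 = 1/15


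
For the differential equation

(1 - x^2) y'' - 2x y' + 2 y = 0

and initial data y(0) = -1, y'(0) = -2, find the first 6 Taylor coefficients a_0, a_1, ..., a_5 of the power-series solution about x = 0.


Ansatz: y(x) = sum_{n>=0} a_n x^n, so y'(x) = sum_{n>=1} n a_n x^(n-1) and y''(x) = sum_{n>=2} n(n-1) a_n x^(n-2).
Substitute into P(x) y'' + Q(x) y' + R(x) y = 0 with P(x) = 1 - x^2, Q(x) = -2x, R(x) = 2, and match powers of x.
Initial conditions: a_0 = -1, a_1 = -2.
Setting the coefficient of each power of x to zero and solving order by order (substituting the coefficients already found):
  x^0: 2 a_2 + 2 a_0 = 0  ->  2 a_2 = -2 a_0 = 2  ->  a_2 = 1
  x^1: 6 a_3 = 0  ->  a_3 = 0
  x^2: 12 a_4 - 4 a_2 = 0  ->  12 a_4 = 4 a_2 = 4  ->  a_4 = 1/3
  x^3: 20 a_5 - 10 a_3 = 0  ->  20 a_5 = 10 a_3 = 0  ->  a_5 = 0
Truncated series: y(x) = -1 - 2 x + x^2 + (1/3) x^4 + O(x^6).

a_0 = -1; a_1 = -2; a_2 = 1; a_3 = 0; a_4 = 1/3; a_5 = 0


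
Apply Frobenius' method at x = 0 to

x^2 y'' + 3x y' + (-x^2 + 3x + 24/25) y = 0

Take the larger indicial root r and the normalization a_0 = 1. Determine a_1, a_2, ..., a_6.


Write in Frobenius form y'' + (p(x)/x) y' + (q(x)/x^2) y = 0:
  p(x) = 3,  q(x) = -x^2 + 3x + 24/25.
Indicial equation: r(r-1) + (3) r + (24/25) = 0 -> roots r_1 = -4/5, r_2 = -6/5.
Take r = r_1 = -4/5. Let y(x) = x^r sum_{n>=0} a_n x^n with a_0 = 1.
Substitute y = x^r sum a_n x^n and match x^{r+n}. The recurrence is
  D(n) a_n + 3 a_{n-1} - 1 a_{n-2} = 0,  where D(n) = (r+n)(r+n-1) + (3)(r+n) + (24/25).
  a_n = [-3 a_{n-1} + 1 a_{n-2}] / D(n).
Since the indicial polynomial factors as (r - r_1)(r - r_2), D(n) = (r_1 + n - r_1)(r_1 + n - r_2) = n(n + 2/5).
Evaluating step by step (a_0 = 1):
  n = 1: D(1) = 1(1 + 2/5) = 7/5; numerator = -3(1) = -3; a_1 = (-3)/(7/5) = -15/7
  n = 2: D(2) = 2(2 + 2/5) = 24/5; numerator = -3(-15/7) + 1(1) = 52/7; a_2 = (52/7)/(24/5) = 65/42
  n = 3: D(3) = 3(3 + 2/5) = 51/5; numerator = -3(65/42) + 1(-15/7) = -95/14; a_3 = (-95/14)/(51/5) = -475/714
  n = 4: D(4) = 4(4 + 2/5) = 88/5; numerator = -3(-475/714) + 1(65/42) = 1265/357; a_4 = (1265/357)/(88/5) = 575/2856
  n = 5: D(5) = 5(5 + 2/5) = 27; numerator = -3(575/2856) + 1(-475/714) = -3625/2856; a_5 = (-3625/2856)/(27) = -3625/77112
  n = 6: D(6) = 6(6 + 2/5) = 192/5; numerator = -3(-3625/77112) + 1(575/2856) = 1100/3213; a_6 = (1100/3213)/(192/5) = 1375/154224

r = -4/5; a_0 = 1; a_1 = -15/7; a_2 = 65/42; a_3 = -475/714; a_4 = 575/2856; a_5 = -3625/77112; a_6 = 1375/154224


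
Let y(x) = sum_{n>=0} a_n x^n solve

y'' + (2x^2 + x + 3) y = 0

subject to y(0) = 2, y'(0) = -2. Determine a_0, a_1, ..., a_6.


Ansatz: y(x) = sum_{n>=0} a_n x^n, so y'(x) = sum_{n>=1} n a_n x^(n-1) and y''(x) = sum_{n>=2} n(n-1) a_n x^(n-2).
Substitute into P(x) y'' + Q(x) y' + R(x) y = 0 with P(x) = 1, Q(x) = 0, R(x) = 2x^2 + x + 3, and match powers of x.
Initial conditions: a_0 = 2, a_1 = -2.
Setting the coefficient of each power of x to zero and solving order by order (substituting the coefficients already found):
  x^0: 2 a_2 + 3 a_0 = 0  ->  2 a_2 = -3 a_0 = -6  ->  a_2 = -3
  x^1: 6 a_3 + 3 a_1 + a_0 = 0  ->  6 a_3 = -3 a_1 - a_0 = 4  ->  a_3 = 2/3
  x^2: 12 a_4 + 3 a_2 + a_1 + 2 a_0 = 0  ->  12 a_4 = -3 a_2 - a_1 - 2 a_0 = 7  ->  a_4 = 7/12
  x^3: 20 a_5 + 3 a_3 + a_2 + 2 a_1 = 0  ->  20 a_5 = -3 a_3 - a_2 - 2 a_1 = 5  ->  a_5 = 1/4
  x^4: 30 a_6 + 3 a_4 + a_3 + 2 a_2 = 0  ->  30 a_6 = -3 a_4 - a_3 - 2 a_2 = 43/12  ->  a_6 = 43/360
Truncated series: y(x) = 2 - 2 x - 3 x^2 + (2/3) x^3 + (7/12) x^4 + (1/4) x^5 + (43/360) x^6 + O(x^7).

a_0 = 2; a_1 = -2; a_2 = -3; a_3 = 2/3; a_4 = 7/12; a_5 = 1/4; a_6 = 43/360


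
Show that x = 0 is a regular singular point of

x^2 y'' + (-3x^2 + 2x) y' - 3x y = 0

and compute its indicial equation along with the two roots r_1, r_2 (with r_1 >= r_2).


Divide by x^2 to reach normal form y'' + P_1(x) y' + P_2(x) y = 0 with P_1(x) = -3 + 2/x and P_2(x) = -3/x.
x = 0 is a singular point because the y'-coefficient -3 + 2/x has a pole at x = 0 and the y-coefficient -3/x has a pole at x = 0.
It is a regular singular point because x P_1(x) = p(x) = 2 - 3x and x^2 P_2(x) = q(x) = -3x are polynomials, hence analytic at x = 0.
p(0) = 2,  q(0) = 0.
Indicial equation: r(r-1) + p(0) r + q(0) = 0, i.e. r^2 + (p(0) - 1) r + q(0) = 0, i.e. r^2 + 1 r = 0.
Discriminant: (1)^2 - 4(0) = 1, so r = (-1 ± 1)/2.
Solving: r_1 = 0, r_2 = -1.

indicial: r^2 + 1 r = 0; roots r_1 = 0, r_2 = -1


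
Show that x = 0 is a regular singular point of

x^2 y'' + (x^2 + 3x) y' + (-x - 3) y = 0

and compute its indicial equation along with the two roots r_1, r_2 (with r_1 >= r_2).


Divide by x^2 to reach normal form y'' + P_1(x) y' + P_2(x) y = 0 with P_1(x) = 1 + 3/x and P_2(x) = -1/x - 3/x^2.
x = 0 is a singular point because the y'-coefficient 1 + 3/x has a pole at x = 0 and the y-coefficient -1/x - 3/x^2 has a pole at x = 0.
It is a regular singular point because x P_1(x) = p(x) = x + 3 and x^2 P_2(x) = q(x) = -x - 3 are polynomials, hence analytic at x = 0.
p(0) = 3,  q(0) = -3.
Indicial equation: r(r-1) + p(0) r + q(0) = 0, i.e. r^2 + (p(0) - 1) r + q(0) = 0, i.e. r^2 + 2 r - 3 = 0.
Discriminant: (2)^2 - 4(-3) = 16, so r = (-2 ± 4)/2.
Solving: r_1 = 1, r_2 = -3.

indicial: r^2 + 2 r - 3 = 0; roots r_1 = 1, r_2 = -3


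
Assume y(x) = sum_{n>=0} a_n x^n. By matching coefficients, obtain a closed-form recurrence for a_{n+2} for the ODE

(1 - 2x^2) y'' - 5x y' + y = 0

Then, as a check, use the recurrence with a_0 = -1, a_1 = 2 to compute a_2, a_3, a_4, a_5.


Substitute y = sum_n a_n x^n.
(1 - 2 x^2) y'' contributes (n+2)(n+1) a_{n+2} - 2 n(n-1) a_n at x^n.
-5 x y'(x) contributes -5 n a_n at x^n.
y(x) contributes 1 a_n at x^n.
Matching x^n: (n+2)(n+1) a_{n+2} + (-2 n(n-1) - 5 n + 1) a_n = 0.
Thus a_{n+2} = (2 n(n-1) + 5 n - 1) / ((n+1)(n+2)) * a_n.

Check with a_0 = -1, a_1 = 2 (apply the recurrence for n = 0, 1, 2, 3): a_0 = -1, a_1 = 2, a_2 = 1/2, a_3 = 4/3, a_4 = 13/24, a_5 = 26/15.

a_(n+2) = (2 n(n-1) + 5 n - 1) / ((n+1)(n+2)) * a_n; check: a_0 = -1, a_1 = 2, a_2 = 1/2, a_3 = 4/3, a_4 = 13/24, a_5 = 26/15
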